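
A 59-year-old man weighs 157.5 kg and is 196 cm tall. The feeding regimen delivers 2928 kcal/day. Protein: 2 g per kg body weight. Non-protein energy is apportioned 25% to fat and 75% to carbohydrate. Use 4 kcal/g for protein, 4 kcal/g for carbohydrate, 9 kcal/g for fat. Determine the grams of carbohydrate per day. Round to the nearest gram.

313 g/day

Protein = 2 × 157.5 = 315 g → 315 × 4 = 1260 kcal.
Non-protein calories = 2928 − 1260 = 1668 kcal.
Fat: 25% × 1668 = 417 kcal; carbohydrate: 1251 kcal.
Carbohydrate: 1251 kcal ÷ 4 kcal/g = 312.75 g.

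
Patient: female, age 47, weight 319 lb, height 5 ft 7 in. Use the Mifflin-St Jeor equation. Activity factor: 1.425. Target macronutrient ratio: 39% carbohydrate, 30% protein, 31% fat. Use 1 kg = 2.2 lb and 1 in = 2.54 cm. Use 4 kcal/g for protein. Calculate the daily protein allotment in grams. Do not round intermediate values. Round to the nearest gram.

226 g/day

Convert to metric: weight = 319 ÷ 2.2 = 145 kg; height = (5×12 + 7) × 2.54 = 67 × 2.54 = 170.18 cm.
Mifflin-St Jeor (female): BMR = 10(145) + 6.25(170.18) − 5(47) − 161 = 1450 + 1063.625 − 235 − 161 = 2117.625 kcal/day.
TEE = 2117.625 × 1.425 = 3017.6156 kcal/day.
Protein energy = 30% × 3017.6156 = 905.2847 kcal.
Protein = 905.2847 ÷ 4 kcal/g = 226.3212 g.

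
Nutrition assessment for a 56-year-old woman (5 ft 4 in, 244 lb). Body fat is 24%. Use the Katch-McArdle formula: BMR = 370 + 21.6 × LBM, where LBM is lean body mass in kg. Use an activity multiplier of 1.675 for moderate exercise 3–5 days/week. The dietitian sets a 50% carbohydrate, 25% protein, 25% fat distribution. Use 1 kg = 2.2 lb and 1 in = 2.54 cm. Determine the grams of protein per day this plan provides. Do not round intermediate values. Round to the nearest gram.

229 g/day

Convert to metric: weight = 244 ÷ 2.2 = 110.9091 kg; height = (5×12 + 4) × 2.54 = 64 × 2.54 = 162.56 cm.
LBM = 110.9091 × (1 − 0.24) = 84.2909 kg. Katch-McArdle: BMR = 370 + 21.6 × 84.2909 = 2190.6836 kcal/day.
TEE = 2190.6836 × 1.675 = 3669.3951 kcal/day.
Protein energy = 25% × 3669.3951 = 917.3488 kcal.
Protein = 917.3488 ÷ 4 kcal/g = 229.3372 g.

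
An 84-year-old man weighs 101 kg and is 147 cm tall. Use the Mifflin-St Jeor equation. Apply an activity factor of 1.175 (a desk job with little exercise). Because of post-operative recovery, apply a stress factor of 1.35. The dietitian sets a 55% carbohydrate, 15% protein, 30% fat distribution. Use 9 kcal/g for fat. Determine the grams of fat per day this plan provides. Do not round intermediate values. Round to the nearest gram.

80 g/day

Mifflin-St Jeor (male): BMR = 10(101) + 6.25(147) − 5(84) + 5 = 1010 + 918.75 − 420 + 5 = 1513.75 kcal/day.
TEE = 1513.75 × 1.175 = 1778.6563 kcal/day.
With stress factor 1.35: 1778.6563 × 1.35 = 2401.1859 kcal/day.
Fat energy = 30% × 2401.1859 = 720.3558 kcal.
Fat = 720.3558 ÷ 9 kcal/g = 80.0395 g.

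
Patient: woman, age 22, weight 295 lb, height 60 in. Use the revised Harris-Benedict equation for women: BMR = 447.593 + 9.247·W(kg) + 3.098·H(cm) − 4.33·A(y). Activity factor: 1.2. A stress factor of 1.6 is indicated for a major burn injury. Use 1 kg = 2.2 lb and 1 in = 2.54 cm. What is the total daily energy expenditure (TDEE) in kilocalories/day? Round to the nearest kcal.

3964 kilocalories/day

Convert to metric: weight = 295 ÷ 2.2 = 134.0909 kg; height = 60 × 2.54 = 152.4 cm.
Harris-Benedict: BMR = 447.593 + 9.247(134.0909) + 3.098(152.4) − 4.33(22) = 2064.4068 kcal/day.
TEE = BMR × activity factor = 2064.4068 × 1.2 = 2477.2882 kcal/day.
Apply stress factor: 2477.2882 × 1.6 = 3963.6611 kcal/day.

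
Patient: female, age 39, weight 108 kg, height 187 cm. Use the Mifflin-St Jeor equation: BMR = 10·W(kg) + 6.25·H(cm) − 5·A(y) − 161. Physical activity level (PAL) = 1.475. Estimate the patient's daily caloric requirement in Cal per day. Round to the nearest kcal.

2792 Cal per day

Mifflin-St Jeor (female): BMR = 10(108) + 6.25(187) − 5(39) − 161 = 1080 + 1168.75 − 195 − 161 = 1892.75 kcal/day.
TEE = BMR × activity factor = 1892.75 × 1.475 = 2791.8063 kcal/day.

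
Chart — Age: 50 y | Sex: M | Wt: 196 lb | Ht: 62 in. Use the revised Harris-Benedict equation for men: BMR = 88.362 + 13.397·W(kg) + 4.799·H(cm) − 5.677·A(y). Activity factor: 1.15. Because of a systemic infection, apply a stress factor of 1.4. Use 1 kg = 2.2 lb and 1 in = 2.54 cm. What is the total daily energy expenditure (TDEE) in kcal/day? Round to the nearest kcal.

Convert to metric: weight = 196 ÷ 2.2 = 89.0909 kg; height = 62 × 2.54 = 157.48 cm.
Harris-Benedict: BMR = 88.362 + 13.397(89.0909) + 4.799(157.48) − 5.677(50) = 1753.8094 kcal/day.
TEE = BMR × activity factor = 1753.8094 × 1.15 = 2016.8808 kcal/day.
Apply stress factor: 2016.8808 × 1.4 = 2823.6332 kcal/day.

2824 kcal/day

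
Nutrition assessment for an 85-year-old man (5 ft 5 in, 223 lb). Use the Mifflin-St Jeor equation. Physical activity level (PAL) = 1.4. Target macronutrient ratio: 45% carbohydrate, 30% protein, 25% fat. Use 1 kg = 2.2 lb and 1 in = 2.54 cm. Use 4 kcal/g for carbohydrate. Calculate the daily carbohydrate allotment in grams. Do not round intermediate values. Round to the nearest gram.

Convert to metric: weight = 223 ÷ 2.2 = 101.3636 kg; height = (5×12 + 5) × 2.54 = 65 × 2.54 = 165.1 cm.
Mifflin-St Jeor (male): BMR = 10(101.3636) + 6.25(165.1) − 5(85) + 5 = 1013.6364 + 1031.875 − 425 + 5 = 1625.5114 kcal/day.
TEE = 1625.5114 × 1.4 = 2275.7159 kcal/day.
Carbohydrate energy = 45% × 2275.7159 = 1024.0722 kcal.
Carbohydrate = 1024.0722 ÷ 4 kcal/g = 256.018 g.

256 g/day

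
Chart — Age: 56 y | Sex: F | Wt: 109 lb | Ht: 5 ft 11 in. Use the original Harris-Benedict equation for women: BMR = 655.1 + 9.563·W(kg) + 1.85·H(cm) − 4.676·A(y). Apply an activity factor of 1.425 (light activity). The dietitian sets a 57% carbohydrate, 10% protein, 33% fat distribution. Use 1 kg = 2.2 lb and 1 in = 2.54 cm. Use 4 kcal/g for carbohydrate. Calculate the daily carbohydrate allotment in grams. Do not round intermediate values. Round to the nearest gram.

244 g/day

Convert to metric: weight = 109 ÷ 2.2 = 49.5455 kg; height = (5×12 + 11) × 2.54 = 71 × 2.54 = 180.34 cm.
Harris-Benedict: BMR = 655.1 + 9.563(49.5455) + 1.85(180.34) − 4.676(56) = 1200.6762 kcal/day.
TEE = 1200.6762 × 1.425 = 1710.9636 kcal/day.
Carbohydrate energy = 57% × 1710.9636 = 975.2492 kcal.
Carbohydrate = 975.2492 ÷ 4 kcal/g = 243.8123 g.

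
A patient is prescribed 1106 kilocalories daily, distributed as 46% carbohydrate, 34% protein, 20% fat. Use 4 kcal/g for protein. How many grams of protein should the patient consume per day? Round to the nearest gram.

94 g/day

Protein energy = 34% × 1106 = 376.04 kcal.
At 4 kcal/g: 376.04 ÷ 4 = 94.01 g.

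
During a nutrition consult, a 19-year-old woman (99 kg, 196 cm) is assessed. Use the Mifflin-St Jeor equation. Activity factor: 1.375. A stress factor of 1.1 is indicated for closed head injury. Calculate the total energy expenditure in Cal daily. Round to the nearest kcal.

2963 Cal daily

Mifflin-St Jeor (female): BMR = 10(99) + 6.25(196) − 5(19) − 161 = 990 + 1225 − 95 − 161 = 1959 kcal/day.
TEE = BMR × activity factor = 1959 × 1.375 = 2693.625 kcal/day.
Apply stress factor: 2693.625 × 1.1 = 2962.9875 kcal/day.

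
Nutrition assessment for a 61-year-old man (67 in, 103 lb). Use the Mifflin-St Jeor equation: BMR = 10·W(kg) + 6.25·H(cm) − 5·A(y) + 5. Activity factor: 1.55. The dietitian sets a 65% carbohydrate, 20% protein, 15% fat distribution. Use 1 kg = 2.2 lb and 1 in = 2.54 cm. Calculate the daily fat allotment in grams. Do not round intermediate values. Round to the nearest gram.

32 g/day

Convert to metric: weight = 103 ÷ 2.2 = 46.8182 kg; height = 67 × 2.54 = 170.18 cm.
Mifflin-St Jeor (male): BMR = 10(46.8182) + 6.25(170.18) − 5(61) + 5 = 468.1818 + 1063.625 − 305 + 5 = 1231.8068 kcal/day.
TEE = 1231.8068 × 1.55 = 1909.3006 kcal/day.
Fat energy = 15% × 1909.3006 = 286.3951 kcal.
Fat = 286.3951 ÷ 9 kcal/g = 31.8217 g.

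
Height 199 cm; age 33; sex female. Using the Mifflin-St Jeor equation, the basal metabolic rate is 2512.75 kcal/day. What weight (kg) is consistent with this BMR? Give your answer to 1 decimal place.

159.5 kg

2512.75 = 10·W + 6.25(199) − 5(33) − 161
10·W = 2512.75 − 917.75 = 1595, so W = 159.5 kg.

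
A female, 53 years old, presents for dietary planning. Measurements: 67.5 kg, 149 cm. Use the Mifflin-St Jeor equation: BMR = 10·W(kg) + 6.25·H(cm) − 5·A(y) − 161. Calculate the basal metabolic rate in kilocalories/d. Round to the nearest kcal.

Mifflin-St Jeor (female): BMR = 10(67.5) + 6.25(149) − 5(53) − 161 = 675 + 931.25 − 265 − 161 = 1180.25 kcal/day.

1180 kilocalories/d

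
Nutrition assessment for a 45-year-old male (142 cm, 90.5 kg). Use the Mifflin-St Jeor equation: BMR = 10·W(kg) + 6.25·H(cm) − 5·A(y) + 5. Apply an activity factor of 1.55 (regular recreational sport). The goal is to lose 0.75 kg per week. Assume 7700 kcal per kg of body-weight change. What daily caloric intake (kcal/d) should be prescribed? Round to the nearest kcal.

Mifflin-St Jeor (male): BMR = 10(90.5) + 6.25(142) − 5(45) + 5 = 905 + 887.5 − 225 + 5 = 1572.5 kcal/day.
TEE = 1572.5 × 1.55 = 2437.375 kcal/day.
Required daily deficit = 0.75 × 7700 ÷ 7 = 825 kcal/day.
Target intake = 2437.375 − 825 = 1612.375 kcal/day.

1612 kcal/d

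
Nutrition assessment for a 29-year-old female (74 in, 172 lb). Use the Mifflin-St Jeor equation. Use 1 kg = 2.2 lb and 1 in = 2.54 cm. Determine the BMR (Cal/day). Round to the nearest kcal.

Convert to metric: weight = 172 ÷ 2.2 = 78.1818 kg; height = 74 × 2.54 = 187.96 cm.
Mifflin-St Jeor (female): BMR = 10(78.1818) + 6.25(187.96) − 5(29) − 161 = 781.8182 + 1174.75 − 145 − 161 = 1650.5682 kcal/day.

1651 Cal/day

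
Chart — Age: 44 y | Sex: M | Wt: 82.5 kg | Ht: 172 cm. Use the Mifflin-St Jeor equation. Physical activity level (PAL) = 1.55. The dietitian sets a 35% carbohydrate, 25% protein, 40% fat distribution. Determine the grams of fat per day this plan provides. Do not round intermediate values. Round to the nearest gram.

Mifflin-St Jeor (male): BMR = 10(82.5) + 6.25(172) − 5(44) + 5 = 825 + 1075 − 220 + 5 = 1685 kcal/day.
TEE = 1685 × 1.55 = 2611.75 kcal/day.
Fat energy = 40% × 2611.75 = 1044.7 kcal.
Fat = 1044.7 ÷ 9 kcal/g = 116.0778 g.

116 g/day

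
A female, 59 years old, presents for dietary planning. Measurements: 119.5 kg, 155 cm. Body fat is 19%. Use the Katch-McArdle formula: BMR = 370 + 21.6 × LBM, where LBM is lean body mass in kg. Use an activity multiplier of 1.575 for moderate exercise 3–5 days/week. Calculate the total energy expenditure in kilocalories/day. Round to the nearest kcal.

3876 kilocalories/day

LBM = 119.5 × (1 − 0.19) = 96.795 kg. Katch-McArdle: BMR = 370 + 21.6 × 96.795 = 2460.772 kcal/day.
TEE = BMR × activity factor = 2460.772 × 1.575 = 3875.7159 kcal/day.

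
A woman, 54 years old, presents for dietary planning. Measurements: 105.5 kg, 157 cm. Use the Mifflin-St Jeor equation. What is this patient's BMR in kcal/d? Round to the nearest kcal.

Mifflin-St Jeor (female): BMR = 10(105.5) + 6.25(157) − 5(54) − 161 = 1055 + 981.25 − 270 − 161 = 1605.25 kcal/day.

1605 kcal/d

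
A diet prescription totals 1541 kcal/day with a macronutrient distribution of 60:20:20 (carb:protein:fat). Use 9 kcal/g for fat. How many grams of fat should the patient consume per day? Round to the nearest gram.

Fat energy = 20% × 1541 = 308.2 kcal.
At 9 kcal/g: 308.2 ÷ 9 = 34.2444 g.

34 g/day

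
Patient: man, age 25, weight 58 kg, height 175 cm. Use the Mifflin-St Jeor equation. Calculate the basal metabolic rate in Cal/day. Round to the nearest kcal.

1554 Cal/day

Mifflin-St Jeor (male): BMR = 10(58) + 6.25(175) − 5(25) + 5 = 580 + 1093.75 − 125 + 5 = 1553.75 kcal/day.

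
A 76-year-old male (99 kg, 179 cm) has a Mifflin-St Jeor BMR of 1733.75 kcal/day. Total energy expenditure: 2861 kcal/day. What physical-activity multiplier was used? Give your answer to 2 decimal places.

1.65

Activity factor = TEE ÷ BMR = 2861 ÷ 1733.75 = 1.65.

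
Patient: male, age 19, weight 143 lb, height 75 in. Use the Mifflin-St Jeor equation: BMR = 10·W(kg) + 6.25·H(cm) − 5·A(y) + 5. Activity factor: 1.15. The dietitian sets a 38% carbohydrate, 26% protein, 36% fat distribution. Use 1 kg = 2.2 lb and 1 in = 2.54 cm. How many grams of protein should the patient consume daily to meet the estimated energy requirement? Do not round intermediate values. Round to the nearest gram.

131 g/day

Convert to metric: weight = 143 ÷ 2.2 = 65 kg; height = 75 × 2.54 = 190.5 cm.
Mifflin-St Jeor (male): BMR = 10(65) + 6.25(190.5) − 5(19) + 5 = 650 + 1190.625 − 95 + 5 = 1750.625 kcal/day.
TEE = 1750.625 × 1.15 = 2013.2188 kcal/day.
Protein energy = 26% × 2013.2188 = 523.4369 kcal.
Protein = 523.4369 ÷ 4 kcal/g = 130.8592 g.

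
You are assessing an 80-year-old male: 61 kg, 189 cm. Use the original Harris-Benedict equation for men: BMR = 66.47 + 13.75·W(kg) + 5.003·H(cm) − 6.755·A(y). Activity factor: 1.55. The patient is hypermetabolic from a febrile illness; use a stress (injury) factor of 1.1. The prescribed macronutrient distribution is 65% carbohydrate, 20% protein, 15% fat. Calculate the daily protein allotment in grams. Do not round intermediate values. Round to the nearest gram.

Harris-Benedict: BMR = 66.47 + 13.75(61) + 5.003(189) − 6.755(80) = 1310.387 kcal/day.
TEE = 1310.387 × 1.55 = 2031.0999 kcal/day.
With stress factor 1.1: 2031.0999 × 1.1 = 2234.2098 kcal/day.
Protein energy = 20% × 2234.2098 = 446.842 kcal.
Protein = 446.842 ÷ 4 kcal/g = 111.7105 g.

112 g/day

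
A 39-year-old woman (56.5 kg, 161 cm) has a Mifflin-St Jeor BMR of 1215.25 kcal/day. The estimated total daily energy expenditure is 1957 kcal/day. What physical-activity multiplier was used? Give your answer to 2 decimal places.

1.61

Activity factor = TEE ÷ BMR = 1957 ÷ 1215.25 = 1.61.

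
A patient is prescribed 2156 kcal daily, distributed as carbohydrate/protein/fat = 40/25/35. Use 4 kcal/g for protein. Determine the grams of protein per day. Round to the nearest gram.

Protein energy = 25% × 2156 = 539 kcal.
At 4 kcal/g: 539 ÷ 4 = 134.75 g.

135 g/day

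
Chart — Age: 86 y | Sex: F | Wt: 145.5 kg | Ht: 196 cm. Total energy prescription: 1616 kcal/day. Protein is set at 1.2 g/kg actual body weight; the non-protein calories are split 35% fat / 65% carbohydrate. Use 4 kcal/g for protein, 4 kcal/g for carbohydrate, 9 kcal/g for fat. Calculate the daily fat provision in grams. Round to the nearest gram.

Protein = 1.2 × 145.5 = 174.6 g → 174.6 × 4 = 698.4 kcal.
Non-protein calories = 1616 − 698.4 = 917.6 kcal.
Fat: 35% × 917.6 = 321.16 kcal; carbohydrate: 596.44 kcal.
Fat: 321.16 kcal ÷ 9 kcal/g = 35.6844 g.

36 g/day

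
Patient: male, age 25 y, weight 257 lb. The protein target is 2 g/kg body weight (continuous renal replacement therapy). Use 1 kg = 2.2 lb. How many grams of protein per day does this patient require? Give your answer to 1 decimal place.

Weight in kg = 257 ÷ 2.2 = 116.8182 kg.
Protein = 2 g/kg × 116.8182 kg = 233.6364 g/day.

233.6 g/day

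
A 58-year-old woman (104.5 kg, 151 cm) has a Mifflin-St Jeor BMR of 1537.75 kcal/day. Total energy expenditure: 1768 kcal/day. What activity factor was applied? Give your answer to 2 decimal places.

Activity factor = TEE ÷ BMR = 1768 ÷ 1537.75 = 1.15.

1.15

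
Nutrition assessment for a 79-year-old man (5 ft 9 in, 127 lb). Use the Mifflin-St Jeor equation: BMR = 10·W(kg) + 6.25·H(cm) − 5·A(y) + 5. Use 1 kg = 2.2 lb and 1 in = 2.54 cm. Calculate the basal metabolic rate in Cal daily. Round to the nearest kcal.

1283 Cal daily

Convert to metric: weight = 127 ÷ 2.2 = 57.7273 kg; height = (5×12 + 9) × 2.54 = 69 × 2.54 = 175.26 cm.
Mifflin-St Jeor (male): BMR = 10(57.7273) + 6.25(175.26) − 5(79) + 5 = 577.2727 + 1095.375 − 395 + 5 = 1282.6477 kcal/day.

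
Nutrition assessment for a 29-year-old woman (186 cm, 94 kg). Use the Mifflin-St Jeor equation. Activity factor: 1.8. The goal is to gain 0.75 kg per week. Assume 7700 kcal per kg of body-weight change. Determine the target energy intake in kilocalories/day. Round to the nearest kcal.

Mifflin-St Jeor (female): BMR = 10(94) + 6.25(186) − 5(29) − 161 = 940 + 1162.5 − 145 − 161 = 1796.5 kcal/day.
TEE = 1796.5 × 1.8 = 3233.7 kcal/day.
Required daily surplus = 0.75 × 7700 ÷ 7 = 825 kcal/day.
Target intake = 3233.7 + 825 = 4058.7 kcal/day.

4059 kilocalories/day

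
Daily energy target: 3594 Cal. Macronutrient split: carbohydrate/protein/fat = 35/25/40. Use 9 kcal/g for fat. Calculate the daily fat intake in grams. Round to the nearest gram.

Fat energy = 40% × 3594 = 1437.6 kcal.
At 9 kcal/g: 1437.6 ÷ 9 = 159.7333 g.

160 g/day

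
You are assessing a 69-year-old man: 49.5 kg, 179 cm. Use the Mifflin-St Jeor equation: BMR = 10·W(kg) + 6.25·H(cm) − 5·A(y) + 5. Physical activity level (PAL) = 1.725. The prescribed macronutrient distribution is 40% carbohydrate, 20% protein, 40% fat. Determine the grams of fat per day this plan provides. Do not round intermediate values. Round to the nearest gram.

98 g/day

Mifflin-St Jeor (male): BMR = 10(49.5) + 6.25(179) − 5(69) + 5 = 495 + 1118.75 − 345 + 5 = 1273.75 kcal/day.
TEE = 1273.75 × 1.725 = 2197.2188 kcal/day.
Fat energy = 40% × 2197.2188 = 878.8875 kcal.
Fat = 878.8875 ÷ 9 kcal/g = 97.6542 g.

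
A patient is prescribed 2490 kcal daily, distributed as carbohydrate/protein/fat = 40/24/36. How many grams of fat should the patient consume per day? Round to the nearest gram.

100 g/day

Fat energy = 36% × 2490 = 896.4 kcal.
At 9 kcal/g: 896.4 ÷ 9 = 99.6 g.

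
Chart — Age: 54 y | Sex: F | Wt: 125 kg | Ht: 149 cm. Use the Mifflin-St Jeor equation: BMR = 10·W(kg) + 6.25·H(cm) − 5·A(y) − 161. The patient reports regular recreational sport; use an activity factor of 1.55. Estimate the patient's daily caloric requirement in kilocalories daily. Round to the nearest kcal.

2713 kilocalories daily

Mifflin-St Jeor (female): BMR = 10(125) + 6.25(149) − 5(54) − 161 = 1250 + 931.25 − 270 − 161 = 1750.25 kcal/day.
TEE = BMR × activity factor = 1750.25 × 1.55 = 2712.8875 kcal/day.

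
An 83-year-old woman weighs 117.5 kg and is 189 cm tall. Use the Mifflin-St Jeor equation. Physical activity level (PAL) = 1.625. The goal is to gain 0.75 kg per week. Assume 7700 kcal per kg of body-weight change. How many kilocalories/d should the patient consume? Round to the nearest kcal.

Mifflin-St Jeor (female): BMR = 10(117.5) + 6.25(189) − 5(83) − 161 = 1175 + 1181.25 − 415 − 161 = 1780.25 kcal/day.
TEE = 1780.25 × 1.625 = 2892.9063 kcal/day.
Required daily surplus = 0.75 × 7700 ÷ 7 = 825 kcal/day.
Target intake = 2892.9063 + 825 = 3717.9063 kcal/day.

3718 kilocalories/d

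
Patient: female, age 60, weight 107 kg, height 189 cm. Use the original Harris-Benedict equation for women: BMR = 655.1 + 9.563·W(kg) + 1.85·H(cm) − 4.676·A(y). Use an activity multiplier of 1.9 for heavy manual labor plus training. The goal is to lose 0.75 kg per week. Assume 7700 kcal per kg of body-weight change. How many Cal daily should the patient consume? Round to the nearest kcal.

2495 Cal daily

Harris-Benedict: BMR = 655.1 + 9.563(107) + 1.85(189) − 4.676(60) = 1747.431 kcal/day.
TEE = 1747.431 × 1.9 = 3320.1189 kcal/day.
Required daily deficit = 0.75 × 7700 ÷ 7 = 825 kcal/day.
Target intake = 3320.1189 − 825 = 2495.1189 kcal/day.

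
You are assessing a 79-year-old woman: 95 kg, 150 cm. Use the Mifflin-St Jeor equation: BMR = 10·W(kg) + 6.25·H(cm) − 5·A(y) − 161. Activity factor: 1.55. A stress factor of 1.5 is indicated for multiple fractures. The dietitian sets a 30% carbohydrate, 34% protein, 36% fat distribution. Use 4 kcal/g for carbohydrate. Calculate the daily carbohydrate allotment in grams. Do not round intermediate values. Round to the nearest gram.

232 g/day

Mifflin-St Jeor (female): BMR = 10(95) + 6.25(150) − 5(79) − 161 = 950 + 937.5 − 395 − 161 = 1331.5 kcal/day.
TEE = 1331.5 × 1.55 = 2063.825 kcal/day.
With stress factor 1.5: 2063.825 × 1.5 = 3095.7375 kcal/day.
Carbohydrate energy = 30% × 3095.7375 = 928.7213 kcal.
Carbohydrate = 928.7213 ÷ 4 kcal/g = 232.1803 g.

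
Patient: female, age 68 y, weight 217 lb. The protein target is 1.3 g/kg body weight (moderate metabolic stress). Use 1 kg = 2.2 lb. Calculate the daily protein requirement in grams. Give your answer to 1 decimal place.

Weight in kg = 217 ÷ 2.2 = 98.6364 kg.
Protein = 1.3 g/kg × 98.6364 kg = 128.2273 g/day.

128.2 g/day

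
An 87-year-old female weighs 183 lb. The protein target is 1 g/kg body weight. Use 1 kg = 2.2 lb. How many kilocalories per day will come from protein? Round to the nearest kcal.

333 kcal/day

Weight in kg = 183 ÷ 2.2 = 83.1818 kg.
Protein = 1 g/kg × 83.1818 kg = 83.1818 g/day.
Protein energy = 83.1818 g × 4 kcal/g = 332.7273 kcal/day.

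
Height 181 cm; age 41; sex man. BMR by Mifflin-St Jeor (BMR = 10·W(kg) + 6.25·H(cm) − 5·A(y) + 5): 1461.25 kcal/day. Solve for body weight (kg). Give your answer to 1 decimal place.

1461.25 = 10·W + 6.25(181) − 5(41) + 5
10·W = 1461.25 − 931.25 = 530, so W = 53 kg.

53.0 kg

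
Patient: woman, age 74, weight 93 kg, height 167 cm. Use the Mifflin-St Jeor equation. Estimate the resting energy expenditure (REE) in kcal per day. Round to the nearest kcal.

1443 kcal per day

Mifflin-St Jeor (female): BMR = 10(93) + 6.25(167) − 5(74) − 161 = 930 + 1043.75 − 370 − 161 = 1442.75 kcal/day.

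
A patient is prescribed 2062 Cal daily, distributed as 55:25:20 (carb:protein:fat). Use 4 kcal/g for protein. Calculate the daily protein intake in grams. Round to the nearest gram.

Protein energy = 25% × 2062 = 515.5 kcal.
At 4 kcal/g: 515.5 ÷ 4 = 128.875 g.

129 g/day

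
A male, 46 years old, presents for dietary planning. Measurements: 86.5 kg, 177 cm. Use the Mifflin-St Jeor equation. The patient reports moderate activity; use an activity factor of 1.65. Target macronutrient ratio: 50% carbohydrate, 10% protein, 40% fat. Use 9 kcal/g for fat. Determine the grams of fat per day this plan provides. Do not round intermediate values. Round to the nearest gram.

128 g/day

Mifflin-St Jeor (male): BMR = 10(86.5) + 6.25(177) − 5(46) + 5 = 865 + 1106.25 − 230 + 5 = 1746.25 kcal/day.
TEE = 1746.25 × 1.65 = 2881.3125 kcal/day.
Fat energy = 40% × 2881.3125 = 1152.525 kcal.
Fat = 1152.525 ÷ 9 kcal/g = 128.0583 g.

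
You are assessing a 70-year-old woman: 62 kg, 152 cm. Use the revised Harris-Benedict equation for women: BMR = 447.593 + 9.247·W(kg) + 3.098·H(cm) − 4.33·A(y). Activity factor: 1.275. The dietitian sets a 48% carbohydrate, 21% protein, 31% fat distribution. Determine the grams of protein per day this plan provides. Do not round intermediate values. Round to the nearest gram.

Harris-Benedict: BMR = 447.593 + 9.247(62) + 3.098(152) − 4.33(70) = 1188.703 kcal/day.
TEE = 1188.703 × 1.275 = 1515.5963 kcal/day.
Protein energy = 21% × 1515.5963 = 318.2752 kcal.
Protein = 318.2752 ÷ 4 kcal/g = 79.5688 g.

80 g/day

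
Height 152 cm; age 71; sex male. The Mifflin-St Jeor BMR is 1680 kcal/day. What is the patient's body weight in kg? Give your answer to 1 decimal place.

1680 = 10·W + 6.25(152) − 5(71) + 5
10·W = 1680 − 600 = 1080, so W = 108 kg.

108.0 kg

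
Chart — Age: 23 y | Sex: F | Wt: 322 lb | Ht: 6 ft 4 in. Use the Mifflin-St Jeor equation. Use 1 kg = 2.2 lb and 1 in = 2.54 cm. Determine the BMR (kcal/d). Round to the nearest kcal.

2394 kcal/d

Convert to metric: weight = 322 ÷ 2.2 = 146.3636 kg; height = (6×12 + 4) × 2.54 = 76 × 2.54 = 193.04 cm.
Mifflin-St Jeor (female): BMR = 10(146.3636) + 6.25(193.04) − 5(23) − 161 = 1463.6364 + 1206.5 − 115 − 161 = 2394.1364 kcal/day.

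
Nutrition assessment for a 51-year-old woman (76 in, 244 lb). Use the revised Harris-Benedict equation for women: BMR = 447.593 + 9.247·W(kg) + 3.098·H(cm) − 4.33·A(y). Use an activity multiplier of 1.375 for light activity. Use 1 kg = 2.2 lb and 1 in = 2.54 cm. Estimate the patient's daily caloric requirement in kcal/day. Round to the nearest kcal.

Convert to metric: weight = 244 ÷ 2.2 = 110.9091 kg; height = 76 × 2.54 = 193.04 cm.
Harris-Benedict: BMR = 447.593 + 9.247(110.9091) + 3.098(193.04) − 4.33(51) = 1850.3773 kcal/day.
TEE = BMR × activity factor = 1850.3773 × 1.375 = 2544.2688 kcal/day.

2544 kcal/day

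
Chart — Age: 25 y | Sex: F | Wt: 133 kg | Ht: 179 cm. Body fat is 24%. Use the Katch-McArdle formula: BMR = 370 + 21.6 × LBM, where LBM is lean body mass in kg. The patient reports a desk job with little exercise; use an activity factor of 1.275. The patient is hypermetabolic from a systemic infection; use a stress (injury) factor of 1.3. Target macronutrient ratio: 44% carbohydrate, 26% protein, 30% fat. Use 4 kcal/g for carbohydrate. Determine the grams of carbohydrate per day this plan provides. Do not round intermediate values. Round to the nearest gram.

LBM = 133 × (1 − 0.24) = 101.08 kg. Katch-McArdle: BMR = 370 + 21.6 × 101.08 = 2553.328 kcal/day.
TEE = 2553.328 × 1.275 = 3255.4932 kcal/day.
With stress factor 1.3: 3255.4932 × 1.3 = 4232.1412 kcal/day.
Carbohydrate energy = 44% × 4232.1412 = 1862.1421 kcal.
Carbohydrate = 1862.1421 ÷ 4 kcal/g = 465.5355 g.

466 g/day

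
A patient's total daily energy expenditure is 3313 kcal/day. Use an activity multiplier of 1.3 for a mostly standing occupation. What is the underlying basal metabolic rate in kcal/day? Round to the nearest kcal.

BMR = TEE ÷ activity factor = 3313 ÷ 1.3 = 2548.4615 kcal/day.

2548 kcal/day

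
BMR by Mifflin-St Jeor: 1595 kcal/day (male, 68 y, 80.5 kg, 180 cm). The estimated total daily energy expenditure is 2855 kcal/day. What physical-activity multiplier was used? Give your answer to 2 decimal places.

Activity factor = TEE ÷ BMR = 2855 ÷ 1595 = 1.79.

1.79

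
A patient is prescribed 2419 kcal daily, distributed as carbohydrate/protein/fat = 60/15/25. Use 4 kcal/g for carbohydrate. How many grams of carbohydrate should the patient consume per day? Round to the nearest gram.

363 g/day

Carbohydrate energy = 60% × 2419 = 1451.4 kcal.
At 4 kcal/g: 1451.4 ÷ 4 = 362.85 g.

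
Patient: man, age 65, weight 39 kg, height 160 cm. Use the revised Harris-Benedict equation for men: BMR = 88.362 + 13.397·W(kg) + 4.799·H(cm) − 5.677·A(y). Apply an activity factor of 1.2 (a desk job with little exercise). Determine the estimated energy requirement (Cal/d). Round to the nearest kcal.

1212 Cal/d

Harris-Benedict: BMR = 88.362 + 13.397(39) + 4.799(160) − 5.677(65) = 1009.68 kcal/day.
TEE = BMR × activity factor = 1009.68 × 1.2 = 1211.616 kcal/day.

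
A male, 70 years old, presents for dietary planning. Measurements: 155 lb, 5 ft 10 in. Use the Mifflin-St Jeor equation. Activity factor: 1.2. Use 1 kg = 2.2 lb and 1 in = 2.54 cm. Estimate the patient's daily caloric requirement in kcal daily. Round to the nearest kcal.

1765 kcal daily

Convert to metric: weight = 155 ÷ 2.2 = 70.4545 kg; height = (5×12 + 10) × 2.54 = 70 × 2.54 = 177.8 cm.
Mifflin-St Jeor (male): BMR = 10(70.4545) + 6.25(177.8) − 5(70) + 5 = 704.5455 + 1111.25 − 350 + 5 = 1470.7955 kcal/day.
TEE = BMR × activity factor = 1470.7955 × 1.2 = 1764.9545 kcal/day.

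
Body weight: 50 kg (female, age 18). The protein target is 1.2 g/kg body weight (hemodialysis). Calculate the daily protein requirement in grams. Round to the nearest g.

Protein = 1.2 g/kg × 50 kg = 60 g/day.

60 g/day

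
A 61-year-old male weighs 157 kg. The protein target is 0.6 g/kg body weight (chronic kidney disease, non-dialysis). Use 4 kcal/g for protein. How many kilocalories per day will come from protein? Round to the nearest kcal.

377 kcal/day

Protein = 0.6 g/kg × 157 kg = 94.2 g/day.
Protein energy = 94.2 g × 4 kcal/g = 376.8 kcal/day.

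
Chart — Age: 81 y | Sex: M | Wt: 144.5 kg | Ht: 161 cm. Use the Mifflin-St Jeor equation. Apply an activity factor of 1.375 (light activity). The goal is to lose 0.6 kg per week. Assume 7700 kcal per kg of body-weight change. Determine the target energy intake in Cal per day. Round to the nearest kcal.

Mifflin-St Jeor (male): BMR = 10(144.5) + 6.25(161) − 5(81) + 5 = 1445 + 1006.25 − 405 + 5 = 2051.25 kcal/day.
TEE = 2051.25 × 1.375 = 2820.4688 kcal/day.
Required daily deficit = 0.6 × 7700 ÷ 7 = 660 kcal/day.
Target intake = 2820.4688 − 660 = 2160.4688 kcal/day.

2160 Cal per day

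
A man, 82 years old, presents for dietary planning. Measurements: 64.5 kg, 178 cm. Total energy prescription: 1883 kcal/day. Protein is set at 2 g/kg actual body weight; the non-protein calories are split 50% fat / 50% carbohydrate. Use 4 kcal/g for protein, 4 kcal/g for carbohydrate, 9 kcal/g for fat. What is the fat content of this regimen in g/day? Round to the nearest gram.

Protein = 2 × 64.5 = 129 g → 129 × 4 = 516 kcal.
Non-protein calories = 1883 − 516 = 1367 kcal.
Fat: 50% × 1367 = 683.5 kcal; carbohydrate: 683.5 kcal.
Fat: 683.5 kcal ÷ 9 kcal/g = 75.9444 g.

76 g/day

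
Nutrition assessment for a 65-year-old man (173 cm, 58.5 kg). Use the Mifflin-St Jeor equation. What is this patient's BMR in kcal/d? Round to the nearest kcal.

1346 kcal/d

Mifflin-St Jeor (male): BMR = 10(58.5) + 6.25(173) − 5(65) + 5 = 585 + 1081.25 − 325 + 5 = 1346.25 kcal/day.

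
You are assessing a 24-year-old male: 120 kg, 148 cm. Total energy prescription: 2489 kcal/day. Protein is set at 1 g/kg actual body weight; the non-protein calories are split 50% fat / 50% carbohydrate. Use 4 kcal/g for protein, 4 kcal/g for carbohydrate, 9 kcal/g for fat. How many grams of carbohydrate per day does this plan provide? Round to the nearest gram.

Protein = 1 × 120 = 120 g → 120 × 4 = 480 kcal.
Non-protein calories = 2489 − 480 = 2009 kcal.
Fat: 50% × 2009 = 1004.5 kcal; carbohydrate: 1004.5 kcal.
Carbohydrate: 1004.5 kcal ÷ 4 kcal/g = 251.125 g.

251 g/day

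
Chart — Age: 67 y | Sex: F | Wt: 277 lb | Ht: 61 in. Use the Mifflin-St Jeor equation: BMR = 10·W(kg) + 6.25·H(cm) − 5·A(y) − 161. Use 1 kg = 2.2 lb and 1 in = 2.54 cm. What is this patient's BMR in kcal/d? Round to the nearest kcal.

1731 kcal/d

Convert to metric: weight = 277 ÷ 2.2 = 125.9091 kg; height = 61 × 2.54 = 154.94 cm.
Mifflin-St Jeor (female): BMR = 10(125.9091) + 6.25(154.94) − 5(67) − 161 = 1259.0909 + 968.375 − 335 − 161 = 1731.4659 kcal/day.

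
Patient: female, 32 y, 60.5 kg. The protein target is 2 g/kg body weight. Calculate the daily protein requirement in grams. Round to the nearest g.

121 g/day

Protein = 2 g/kg × 60.5 kg = 121 g/day.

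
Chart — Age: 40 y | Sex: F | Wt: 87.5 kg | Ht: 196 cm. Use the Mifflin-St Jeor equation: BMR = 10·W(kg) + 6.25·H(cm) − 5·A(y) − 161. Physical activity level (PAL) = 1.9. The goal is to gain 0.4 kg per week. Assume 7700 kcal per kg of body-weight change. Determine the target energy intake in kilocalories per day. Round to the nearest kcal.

3744 kilocalories per day

Mifflin-St Jeor (female): BMR = 10(87.5) + 6.25(196) − 5(40) − 161 = 875 + 1225 − 200 − 161 = 1739 kcal/day.
TEE = 1739 × 1.9 = 3304.1 kcal/day.
Required daily surplus = 0.4 × 7700 ÷ 7 = 440 kcal/day.
Target intake = 3304.1 + 440 = 3744.1 kcal/day.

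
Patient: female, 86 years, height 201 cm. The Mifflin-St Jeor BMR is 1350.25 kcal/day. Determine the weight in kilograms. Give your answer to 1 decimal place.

68.5 kg

1350.25 = 10·W + 6.25(201) − 5(86) − 161
10·W = 1350.25 − 665.25 = 685, so W = 68.5 kg.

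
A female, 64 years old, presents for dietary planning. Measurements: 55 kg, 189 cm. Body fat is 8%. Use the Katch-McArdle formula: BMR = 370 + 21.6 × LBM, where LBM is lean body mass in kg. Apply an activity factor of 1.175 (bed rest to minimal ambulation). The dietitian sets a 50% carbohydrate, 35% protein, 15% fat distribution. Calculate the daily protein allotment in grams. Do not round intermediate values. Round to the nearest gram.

150 g/day

LBM = 55 × (1 − 0.08) = 50.6 kg. Katch-McArdle: BMR = 370 + 21.6 × 50.6 = 1462.96 kcal/day.
TEE = 1462.96 × 1.175 = 1718.978 kcal/day.
Protein energy = 35% × 1718.978 = 601.6423 kcal.
Protein = 601.6423 ÷ 4 kcal/g = 150.4106 g.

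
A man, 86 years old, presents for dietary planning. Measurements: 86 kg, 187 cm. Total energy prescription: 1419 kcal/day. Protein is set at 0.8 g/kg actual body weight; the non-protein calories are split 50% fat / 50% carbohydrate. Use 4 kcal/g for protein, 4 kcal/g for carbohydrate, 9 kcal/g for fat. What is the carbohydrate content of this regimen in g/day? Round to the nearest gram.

Protein = 0.8 × 86 = 68.8 g → 68.8 × 4 = 275.2 kcal.
Non-protein calories = 1419 − 275.2 = 1143.8 kcal.
Fat: 50% × 1143.8 = 571.9 kcal; carbohydrate: 571.9 kcal.
Carbohydrate: 571.9 kcal ÷ 4 kcal/g = 142.975 g.

143 g/day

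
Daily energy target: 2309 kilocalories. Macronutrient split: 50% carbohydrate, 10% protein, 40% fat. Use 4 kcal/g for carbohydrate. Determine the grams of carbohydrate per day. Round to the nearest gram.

Carbohydrate energy = 50% × 2309 = 1154.5 kcal.
At 4 kcal/g: 1154.5 ÷ 4 = 288.625 g.

289 g/day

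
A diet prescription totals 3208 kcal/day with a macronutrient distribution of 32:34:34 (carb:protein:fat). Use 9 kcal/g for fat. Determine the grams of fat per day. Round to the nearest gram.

Fat energy = 34% × 3208 = 1090.72 kcal.
At 9 kcal/g: 1090.72 ÷ 9 = 121.1911 g.

121 g/day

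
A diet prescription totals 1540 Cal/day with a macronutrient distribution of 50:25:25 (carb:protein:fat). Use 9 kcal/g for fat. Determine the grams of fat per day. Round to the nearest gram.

43 g/day

Fat energy = 25% × 1540 = 385 kcal.
At 9 kcal/g: 385 ÷ 9 = 42.7778 g.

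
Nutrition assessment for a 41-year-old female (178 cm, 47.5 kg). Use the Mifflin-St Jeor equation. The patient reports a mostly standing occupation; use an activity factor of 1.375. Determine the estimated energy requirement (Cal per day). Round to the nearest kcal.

Mifflin-St Jeor (female): BMR = 10(47.5) + 6.25(178) − 5(41) − 161 = 475 + 1112.5 − 205 − 161 = 1221.5 kcal/day.
TEE = BMR × activity factor = 1221.5 × 1.375 = 1679.5625 kcal/day.

1680 Cal per day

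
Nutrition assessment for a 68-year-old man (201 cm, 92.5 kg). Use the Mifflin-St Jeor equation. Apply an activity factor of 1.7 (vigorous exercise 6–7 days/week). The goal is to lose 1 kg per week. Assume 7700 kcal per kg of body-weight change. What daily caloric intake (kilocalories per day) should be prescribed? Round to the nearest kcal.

2039 kilocalories per day

Mifflin-St Jeor (male): BMR = 10(92.5) + 6.25(201) − 5(68) + 5 = 925 + 1256.25 − 340 + 5 = 1846.25 kcal/day.
TEE = 1846.25 × 1.7 = 3138.625 kcal/day.
Required daily deficit = 1 × 7700 ÷ 7 = 1100 kcal/day.
Target intake = 3138.625 − 1100 = 2038.625 kcal/day.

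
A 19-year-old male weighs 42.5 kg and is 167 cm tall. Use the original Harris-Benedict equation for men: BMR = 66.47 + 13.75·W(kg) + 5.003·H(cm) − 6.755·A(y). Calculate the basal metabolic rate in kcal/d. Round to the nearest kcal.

Harris-Benedict: BMR = 66.47 + 13.75(42.5) + 5.003(167) − 6.755(19) = 1358.001 kcal/day.

1358 kcal/d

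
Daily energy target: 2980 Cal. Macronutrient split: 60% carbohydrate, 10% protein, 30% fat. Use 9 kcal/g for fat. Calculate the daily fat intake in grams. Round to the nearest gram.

99 g/day

Fat energy = 30% × 2980 = 894 kcal.
At 9 kcal/g: 894 ÷ 9 = 99.3333 g.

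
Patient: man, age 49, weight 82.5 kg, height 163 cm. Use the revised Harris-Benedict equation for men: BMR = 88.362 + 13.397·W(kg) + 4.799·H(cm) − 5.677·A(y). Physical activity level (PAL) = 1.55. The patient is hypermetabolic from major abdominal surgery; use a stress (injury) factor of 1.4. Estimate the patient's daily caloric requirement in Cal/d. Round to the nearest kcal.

Harris-Benedict: BMR = 88.362 + 13.397(82.5) + 4.799(163) − 5.677(49) = 1697.6785 kcal/day.
TEE = BMR × activity factor = 1697.6785 × 1.55 = 2631.4017 kcal/day.
Apply stress factor: 2631.4017 × 1.4 = 3683.9623 kcal/day.

3684 Cal/d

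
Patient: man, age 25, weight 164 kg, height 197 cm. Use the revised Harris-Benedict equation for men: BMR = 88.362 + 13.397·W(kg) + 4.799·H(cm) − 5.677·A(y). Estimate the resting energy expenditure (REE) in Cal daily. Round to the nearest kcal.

3089 Cal daily

Harris-Benedict: BMR = 88.362 + 13.397(164) + 4.799(197) − 5.677(25) = 3088.948 kcal/day.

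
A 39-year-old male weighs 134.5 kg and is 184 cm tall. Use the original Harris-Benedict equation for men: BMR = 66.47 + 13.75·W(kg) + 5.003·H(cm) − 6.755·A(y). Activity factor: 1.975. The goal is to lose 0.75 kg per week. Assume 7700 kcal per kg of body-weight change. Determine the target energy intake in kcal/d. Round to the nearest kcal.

Harris-Benedict: BMR = 66.47 + 13.75(134.5) + 5.003(184) − 6.755(39) = 2572.952 kcal/day.
TEE = 2572.952 × 1.975 = 5081.5802 kcal/day.
Required daily deficit = 0.75 × 7700 ÷ 7 = 825 kcal/day.
Target intake = 5081.5802 − 825 = 4256.5802 kcal/day.

4257 kcal/d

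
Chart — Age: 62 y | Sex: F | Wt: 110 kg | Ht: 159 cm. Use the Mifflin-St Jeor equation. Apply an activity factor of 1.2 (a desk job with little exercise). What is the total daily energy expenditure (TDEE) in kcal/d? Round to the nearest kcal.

Mifflin-St Jeor (female): BMR = 10(110) + 6.25(159) − 5(62) − 161 = 1100 + 993.75 − 310 − 161 = 1622.75 kcal/day.
TEE = BMR × activity factor = 1622.75 × 1.2 = 1947.3 kcal/day.

1947 kcal/d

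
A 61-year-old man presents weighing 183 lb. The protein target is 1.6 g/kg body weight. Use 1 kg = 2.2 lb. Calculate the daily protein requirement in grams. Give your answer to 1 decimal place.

133.1 g/day

Weight in kg = 183 ÷ 2.2 = 83.1818 kg.
Protein = 1.6 g/kg × 83.1818 kg = 133.0909 g/day.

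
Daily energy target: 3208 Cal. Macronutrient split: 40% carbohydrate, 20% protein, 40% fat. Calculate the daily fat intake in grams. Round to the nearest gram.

143 g/day

Fat energy = 40% × 3208 = 1283.2 kcal.
At 9 kcal/g: 1283.2 ÷ 9 = 142.5778 g.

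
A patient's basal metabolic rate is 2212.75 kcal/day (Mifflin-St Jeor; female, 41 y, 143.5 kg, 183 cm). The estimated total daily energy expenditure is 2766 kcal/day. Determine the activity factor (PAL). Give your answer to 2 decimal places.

Activity factor = TEE ÷ BMR = 2766 ÷ 2212.75 = 1.25.

1.25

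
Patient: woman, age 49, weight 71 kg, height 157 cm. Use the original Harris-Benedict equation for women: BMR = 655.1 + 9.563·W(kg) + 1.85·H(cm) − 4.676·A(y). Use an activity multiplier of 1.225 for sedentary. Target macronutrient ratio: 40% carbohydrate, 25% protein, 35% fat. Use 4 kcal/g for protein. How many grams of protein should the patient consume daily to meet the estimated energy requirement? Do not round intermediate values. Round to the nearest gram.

Harris-Benedict: BMR = 655.1 + 9.563(71) + 1.85(157) − 4.676(49) = 1395.399 kcal/day.
TEE = 1395.399 × 1.225 = 1709.3638 kcal/day.
Protein energy = 25% × 1709.3638 = 427.3409 kcal.
Protein = 427.3409 ÷ 4 kcal/g = 106.8352 g.

107 g/day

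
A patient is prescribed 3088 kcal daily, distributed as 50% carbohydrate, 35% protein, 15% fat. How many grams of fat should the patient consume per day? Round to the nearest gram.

51 g/day

Fat energy = 15% × 3088 = 463.2 kcal.
At 9 kcal/g: 463.2 ÷ 9 = 51.4667 g.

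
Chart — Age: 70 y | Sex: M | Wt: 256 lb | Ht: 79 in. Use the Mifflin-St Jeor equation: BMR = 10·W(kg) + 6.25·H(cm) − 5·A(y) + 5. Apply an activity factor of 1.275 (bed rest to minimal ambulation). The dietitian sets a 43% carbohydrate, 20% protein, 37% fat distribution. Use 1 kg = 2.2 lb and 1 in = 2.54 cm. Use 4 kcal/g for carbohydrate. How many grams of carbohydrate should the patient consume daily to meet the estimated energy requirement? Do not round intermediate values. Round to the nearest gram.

Convert to metric: weight = 256 ÷ 2.2 = 116.3636 kg; height = 79 × 2.54 = 200.66 cm.
Mifflin-St Jeor (male): BMR = 10(116.3636) + 6.25(200.66) − 5(70) + 5 = 1163.6364 + 1254.125 − 350 + 5 = 2072.7614 kcal/day.
TEE = 2072.7614 × 1.275 = 2642.7707 kcal/day.
Carbohydrate energy = 43% × 2642.7707 = 1136.3914 kcal.
Carbohydrate = 1136.3914 ÷ 4 kcal/g = 284.0979 g.

284 g/day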